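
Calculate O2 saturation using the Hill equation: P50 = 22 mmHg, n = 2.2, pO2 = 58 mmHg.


Y = pO2^n / (P50^n + pO2^n)
Y = 58^2.2 / (22^2.2 + 58^2.2)
Y = 89.4%

89.4%


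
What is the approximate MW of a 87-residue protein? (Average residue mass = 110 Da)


MW = n_residues * 110 Da
MW = 87 * 110
MW = 9570 Da

9570 Da


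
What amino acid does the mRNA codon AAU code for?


Standard genetic code lookup.
Codon AAU -> Asn

Asn


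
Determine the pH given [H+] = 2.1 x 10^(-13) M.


pH = -log10([H+])
pH = -log10(2.1 x 10^(-13))
pH = 12.6778

12.6778


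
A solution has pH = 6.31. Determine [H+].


[H+] = 10^(-pH)
[H+] = 10^(-6.31)
[H+] = 4.898e-07 M

4.898e-07 M


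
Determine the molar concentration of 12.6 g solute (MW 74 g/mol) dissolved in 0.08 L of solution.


C = (mass / MW) / volume
C = (12.6 / 74) / 0.08
C = 2.1284 M

2.1284 M


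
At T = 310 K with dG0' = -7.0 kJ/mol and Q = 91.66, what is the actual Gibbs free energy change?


dG = dG0' + RT * ln(Q) / 1000
dG = -7.0 + 8.314 * 310 * ln(91.66) / 1000
dG = 4.6446 kJ/mol

4.6446 kJ/mol


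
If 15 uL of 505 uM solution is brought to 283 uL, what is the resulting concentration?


C2 = C1 * V1 / V2
C2 = 505 * 15 / 283
C2 = 26.7668 uM

26.7668 uM


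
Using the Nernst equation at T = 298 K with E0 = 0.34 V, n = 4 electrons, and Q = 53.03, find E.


E = E0 - (RT/nF) * ln(Q)
E = 0.34 - (8.314 * 298 / (4 * 96485)) * ln(53.03)
E = 0.3145 V

0.3145 V


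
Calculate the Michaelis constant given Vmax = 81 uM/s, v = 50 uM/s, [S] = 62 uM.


Km = [S] * (Vmax - v) / v
Km = 62 * (81 - 50) / 50
Km = 38.44 uM

38.44 uM


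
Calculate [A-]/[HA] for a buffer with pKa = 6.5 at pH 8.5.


[A-]/[HA] = 10^(pH - pKa)
= 10^(8.5 - 6.5)
= 100.0

100.0


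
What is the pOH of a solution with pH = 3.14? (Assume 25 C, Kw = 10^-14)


pOH = 14 - pH
pOH = 14 - 3.14
pOH = 10.86

10.86


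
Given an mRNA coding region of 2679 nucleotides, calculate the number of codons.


codons = nucleotides / 3
codons = 2679 / 3 = 893

893


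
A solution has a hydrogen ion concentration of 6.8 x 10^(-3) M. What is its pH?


pH = -log10([H+])
pH = -log10(6.8 x 10^(-3))
pH = 2.1675

2.1675


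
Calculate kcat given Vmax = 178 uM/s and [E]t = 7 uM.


kcat = Vmax / [E]t
kcat = 178 / 7
kcat = 25.4286 s^-1

25.4286 s^-1


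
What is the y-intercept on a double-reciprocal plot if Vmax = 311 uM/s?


y-intercept = 1/Vmax
= 1/311
= 0.0032 s/uM

0.0032 s/uM


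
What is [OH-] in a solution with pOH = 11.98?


[OH-] = 10^(-pOH)
[OH-] = 10^(-11.98)
[OH-] = 1.047e-12 M

1.047e-12 M


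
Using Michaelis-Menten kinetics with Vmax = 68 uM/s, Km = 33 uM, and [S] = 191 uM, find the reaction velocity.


v = Vmax * [S] / (Km + [S])
v = 68 * 191 / (33 + 191)
v = 57.9821 uM/s

57.9821 uM/s


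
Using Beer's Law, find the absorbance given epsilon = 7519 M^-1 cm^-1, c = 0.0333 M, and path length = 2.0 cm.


A = epsilon * c * l
A = 7519 * 0.0333 * 2.0
A = 500.7654

500.7654


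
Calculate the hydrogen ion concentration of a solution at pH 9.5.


[H+] = 10^(-pH)
[H+] = 10^(-9.5)
[H+] = 3.162e-10 M

3.162e-10 M


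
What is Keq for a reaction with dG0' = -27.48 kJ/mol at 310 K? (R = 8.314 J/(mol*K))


Keq = exp(-dG0 * 1000 / (R * T))
Keq = exp(-(-27.48) * 1000 / (8.314 * 310))
Keq = 42708.5988

42708.5988


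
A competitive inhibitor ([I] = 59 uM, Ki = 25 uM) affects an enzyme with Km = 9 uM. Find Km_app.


Km_app = Km * (1 + [I]/Ki)
Km_app = 9 * (1 + 59/25)
Km_app = 30.24 uM

30.24 uM


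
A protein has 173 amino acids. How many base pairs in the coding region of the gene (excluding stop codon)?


Each amino acid = 1 codon = 3 bp
bp = 173 * 3 = 519 bp

519 bp


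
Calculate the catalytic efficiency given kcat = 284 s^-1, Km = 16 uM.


Catalytic efficiency = kcat / Km
= 284 / 16
= 17.75 uM^-1*s^-1

17.75 uM^-1*s^-1


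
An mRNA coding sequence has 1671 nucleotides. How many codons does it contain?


codons = nucleotides / 3
codons = 1671 / 3 = 557

557


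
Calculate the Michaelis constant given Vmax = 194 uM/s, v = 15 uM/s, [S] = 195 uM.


Km = [S] * (Vmax - v) / v
Km = 195 * (194 - 15) / 15
Km = 2327.0 uM

2327.0 uM


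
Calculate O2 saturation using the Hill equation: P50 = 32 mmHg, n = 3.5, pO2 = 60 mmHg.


Y = pO2^n / (P50^n + pO2^n)
Y = 60^3.5 / (32^3.5 + 60^3.5)
Y = 90.03%

90.03%


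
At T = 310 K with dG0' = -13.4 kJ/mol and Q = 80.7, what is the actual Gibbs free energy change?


dG = dG0' + RT * ln(Q) / 1000
dG = -13.4 + 8.314 * 310 * ln(80.7) / 1000
dG = -2.0836 kJ/mol

-2.0836 kJ/mol


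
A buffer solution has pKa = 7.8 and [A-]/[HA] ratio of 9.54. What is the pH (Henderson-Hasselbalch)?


pH = pKa + log10([A-]/[HA])
pH = 7.8 + log10(9.54)
pH = 8.7795

8.7795


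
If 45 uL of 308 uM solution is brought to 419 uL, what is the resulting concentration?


C2 = C1 * V1 / V2
C2 = 308 * 45 / 419
C2 = 33.0788 uM

33.0788 uM


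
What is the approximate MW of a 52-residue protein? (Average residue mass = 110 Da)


MW = n_residues * 110 Da
MW = 52 * 110
MW = 5720 Da

5720 Da


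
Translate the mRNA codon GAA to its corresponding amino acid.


Standard genetic code lookup.
Codon GAA -> Glu

Glu


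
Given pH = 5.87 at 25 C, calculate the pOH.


pOH = 14 - pH
pOH = 14 - 5.87
pOH = 8.13

8.13


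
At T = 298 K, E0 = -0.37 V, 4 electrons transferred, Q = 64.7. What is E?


E = E0 - (RT/nF) * ln(Q)
E = -0.37 - (8.314 * 298 / (4 * 96485)) * ln(64.7)
E = -0.3968 V

-0.3968 V


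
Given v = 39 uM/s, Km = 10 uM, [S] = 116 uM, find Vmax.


Vmax = v * (Km + [S]) / [S]
Vmax = 39 * (10 + 116) / 116
Vmax = 42.3621 uM/s

42.3621 uM/s


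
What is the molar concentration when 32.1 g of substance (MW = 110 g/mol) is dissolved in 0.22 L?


C = (mass / MW) / volume
C = (32.1 / 110) / 0.22
C = 1.3264 M

1.3264 M


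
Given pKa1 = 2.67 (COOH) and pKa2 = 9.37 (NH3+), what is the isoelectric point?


pI = (pKa1 + pKa2) / 2
pI = (2.67 + 9.37) / 2
pI = 6.02

6.02


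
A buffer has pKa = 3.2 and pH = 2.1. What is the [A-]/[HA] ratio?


[A-]/[HA] = 10^(pH - pKa)
= 10^(2.1 - 3.2)
= 0.0794

0.0794


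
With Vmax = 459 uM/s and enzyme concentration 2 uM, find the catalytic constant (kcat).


kcat = Vmax / [E]t
kcat = 459 / 2
kcat = 229.5 s^-1

229.5 s^-1


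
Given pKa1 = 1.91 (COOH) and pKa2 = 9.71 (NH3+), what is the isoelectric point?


pI = (pKa1 + pKa2) / 2
pI = (1.91 + 9.71) / 2
pI = 5.81

5.81


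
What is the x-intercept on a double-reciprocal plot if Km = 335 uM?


x-intercept = -1/Km
= -1/335
= -0.003 1/uM

-0.003 1/uM


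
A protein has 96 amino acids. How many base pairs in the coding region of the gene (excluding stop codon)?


Each amino acid = 1 codon = 3 bp
bp = 96 * 3 = 288 bp

288 bp


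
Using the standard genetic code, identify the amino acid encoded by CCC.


Standard genetic code lookup.
Codon CCC -> Pro

Pro


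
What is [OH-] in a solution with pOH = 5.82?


[OH-] = 10^(-pOH)
[OH-] = 10^(-5.82)
[OH-] = 1.514e-06 M

1.514e-06 M


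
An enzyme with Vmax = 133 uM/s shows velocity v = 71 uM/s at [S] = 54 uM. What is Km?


Km = [S] * (Vmax - v) / v
Km = 54 * (133 - 71) / 71
Km = 47.1549 uM

47.1549 uM


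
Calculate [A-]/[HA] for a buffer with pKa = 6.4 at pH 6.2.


[A-]/[HA] = 10^(pH - pKa)
= 10^(6.2 - 6.4)
= 0.631

0.631


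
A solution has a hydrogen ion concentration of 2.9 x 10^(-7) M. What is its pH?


pH = -log10([H+])
pH = -log10(2.9 x 10^(-7))
pH = 6.5376

6.5376


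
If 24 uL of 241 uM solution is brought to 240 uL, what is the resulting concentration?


C2 = C1 * V1 / V2
C2 = 241 * 24 / 240
C2 = 24.1 uM

24.1 uM


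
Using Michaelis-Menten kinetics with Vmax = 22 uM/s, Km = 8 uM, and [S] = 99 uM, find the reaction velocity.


v = Vmax * [S] / (Km + [S])
v = 22 * 99 / (8 + 99)
v = 20.3551 uM/s

20.3551 uM/s


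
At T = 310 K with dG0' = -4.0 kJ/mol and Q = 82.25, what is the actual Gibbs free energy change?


dG = dG0' + RT * ln(Q) / 1000
dG = -4.0 + 8.314 * 310 * ln(82.25) / 1000
dG = 7.3655 kJ/mol

7.3655 kJ/mol


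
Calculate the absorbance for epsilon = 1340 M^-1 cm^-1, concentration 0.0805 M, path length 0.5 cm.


A = epsilon * c * l
A = 1340 * 0.0805 * 0.5
A = 53.935

53.935


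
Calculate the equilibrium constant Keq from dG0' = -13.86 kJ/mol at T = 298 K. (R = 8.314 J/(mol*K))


Keq = exp(-dG0 * 1000 / (R * T))
Keq = exp(-(-13.86) * 1000 / (8.314 * 298))
Keq = 268.8589

268.8589


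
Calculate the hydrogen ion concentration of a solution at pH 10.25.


[H+] = 10^(-pH)
[H+] = 10^(-10.25)
[H+] = 5.623e-11 M

5.623e-11 M


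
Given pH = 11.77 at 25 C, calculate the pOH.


pOH = 14 - pH
pOH = 14 - 11.77
pOH = 2.23

2.23


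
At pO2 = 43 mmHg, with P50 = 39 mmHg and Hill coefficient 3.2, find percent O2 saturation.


Y = pO2^n / (P50^n + pO2^n)
Y = 43^3.2 / (39^3.2 + 43^3.2)
Y = 57.75%

57.75%


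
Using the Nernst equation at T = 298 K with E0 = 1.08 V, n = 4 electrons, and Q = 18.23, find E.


E = E0 - (RT/nF) * ln(Q)
E = 1.08 - (8.314 * 298 / (4 * 96485)) * ln(18.23)
E = 1.0614 V

1.0614 V


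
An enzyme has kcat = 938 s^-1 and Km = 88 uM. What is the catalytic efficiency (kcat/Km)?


Catalytic efficiency = kcat / Km
= 938 / 88
= 10.6591 uM^-1*s^-1

10.6591 uM^-1*s^-1


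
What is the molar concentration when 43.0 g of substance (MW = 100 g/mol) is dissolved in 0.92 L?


C = (mass / MW) / volume
C = (43.0 / 100) / 0.92
C = 0.4674 M

0.4674 M


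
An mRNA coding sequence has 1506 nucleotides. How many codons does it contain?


codons = nucleotides / 3
codons = 1506 / 3 = 502

502


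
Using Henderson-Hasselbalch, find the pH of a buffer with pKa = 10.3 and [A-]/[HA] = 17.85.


pH = pKa + log10([A-]/[HA])
pH = 10.3 + log10(17.85)
pH = 11.5516

11.5516


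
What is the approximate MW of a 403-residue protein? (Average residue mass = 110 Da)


MW = n_residues * 110 Da
MW = 403 * 110
MW = 44330 Da

44330 Da


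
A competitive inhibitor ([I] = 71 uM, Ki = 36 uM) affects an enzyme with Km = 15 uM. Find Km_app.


Km_app = Km * (1 + [I]/Ki)
Km_app = 15 * (1 + 71/36)
Km_app = 44.5833 uM

44.5833 uM


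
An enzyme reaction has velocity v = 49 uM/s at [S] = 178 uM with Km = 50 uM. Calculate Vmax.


Vmax = v * (Km + [S]) / [S]
Vmax = 49 * (50 + 178) / 178
Vmax = 62.764 uM/s

62.764 uM/s


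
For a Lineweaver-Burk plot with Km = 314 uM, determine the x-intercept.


x-intercept = -1/Km
= -1/314
= -0.0032 1/uM

-0.0032 1/uM


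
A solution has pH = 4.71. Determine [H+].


[H+] = 10^(-pH)
[H+] = 10^(-4.71)
[H+] = 1.950e-05 M

1.950e-05 M


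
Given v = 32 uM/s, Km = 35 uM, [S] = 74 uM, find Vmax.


Vmax = v * (Km + [S]) / [S]
Vmax = 32 * (35 + 74) / 74
Vmax = 47.1351 uM/s

47.1351 uM/s


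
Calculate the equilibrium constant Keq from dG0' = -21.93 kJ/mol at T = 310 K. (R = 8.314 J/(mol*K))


Keq = exp(-dG0 * 1000 / (R * T))
Keq = exp(-(-21.93) * 1000 / (8.314 * 310))
Keq = 4958.0739

4958.0739


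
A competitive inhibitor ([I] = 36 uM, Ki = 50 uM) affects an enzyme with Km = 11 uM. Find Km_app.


Km_app = Km * (1 + [I]/Ki)
Km_app = 11 * (1 + 36/50)
Km_app = 18.92 uM

18.92 uM


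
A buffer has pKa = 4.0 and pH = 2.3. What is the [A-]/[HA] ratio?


[A-]/[HA] = 10^(pH - pKa)
= 10^(2.3 - 4.0)
= 0.02

0.02


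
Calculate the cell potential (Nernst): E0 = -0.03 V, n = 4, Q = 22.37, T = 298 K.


E = E0 - (RT/nF) * ln(Q)
E = -0.03 - (8.314 * 298 / (4 * 96485)) * ln(22.37)
E = -0.05 V

-0.05 V


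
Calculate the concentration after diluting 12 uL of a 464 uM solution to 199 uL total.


C2 = C1 * V1 / V2
C2 = 464 * 12 / 199
C2 = 27.9799 uM

27.9799 uM


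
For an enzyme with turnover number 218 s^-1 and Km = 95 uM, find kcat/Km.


Catalytic efficiency = kcat / Km
= 218 / 95
= 2.2947 uM^-1*s^-1

2.2947 uM^-1*s^-1


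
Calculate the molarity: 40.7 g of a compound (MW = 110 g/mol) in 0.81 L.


C = (mass / MW) / volume
C = (40.7 / 110) / 0.81
C = 0.4568 M

0.4568 M


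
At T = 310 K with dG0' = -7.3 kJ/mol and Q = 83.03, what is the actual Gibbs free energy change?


dG = dG0' + RT * ln(Q) / 1000
dG = -7.3 + 8.314 * 310 * ln(83.03) / 1000
dG = 4.0898 kJ/mol

4.0898 kJ/mol


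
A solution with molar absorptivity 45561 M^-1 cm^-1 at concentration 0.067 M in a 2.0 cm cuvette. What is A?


A = epsilon * c * l
A = 45561 * 0.067 * 2.0
A = 6105.174

6105.174


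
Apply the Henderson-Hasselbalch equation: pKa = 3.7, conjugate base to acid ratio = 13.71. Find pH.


pH = pKa + log10([A-]/[HA])
pH = 3.7 + log10(13.71)
pH = 4.837

4.837


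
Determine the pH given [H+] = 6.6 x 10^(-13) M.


pH = -log10([H+])
pH = -log10(6.6 x 10^(-13))
pH = 12.1805

12.1805


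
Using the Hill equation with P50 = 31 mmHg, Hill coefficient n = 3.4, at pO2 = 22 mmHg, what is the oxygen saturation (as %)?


Y = pO2^n / (P50^n + pO2^n)
Y = 22^3.4 / (31^3.4 + 22^3.4)
Y = 23.76%

23.76%


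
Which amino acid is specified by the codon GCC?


Standard genetic code lookup.
Codon GCC -> Ala

Ala


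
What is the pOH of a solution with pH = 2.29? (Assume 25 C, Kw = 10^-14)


pOH = 14 - pH
pOH = 14 - 2.29
pOH = 11.71

11.71


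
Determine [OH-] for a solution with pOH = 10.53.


[OH-] = 10^(-pOH)
[OH-] = 10^(-10.53)
[OH-] = 2.951e-11 M

2.951e-11 M


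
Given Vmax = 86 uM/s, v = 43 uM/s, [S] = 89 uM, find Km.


Km = [S] * (Vmax - v) / v
Km = 89 * (86 - 43) / 43
Km = 89.0 uM

89.0 uM


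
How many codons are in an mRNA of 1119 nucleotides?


codons = nucleotides / 3
codons = 1119 / 3 = 373

373


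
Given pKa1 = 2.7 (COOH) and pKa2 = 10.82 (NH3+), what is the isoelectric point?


pI = (pKa1 + pKa2) / 2
pI = (2.7 + 10.82) / 2
pI = 6.76

6.76


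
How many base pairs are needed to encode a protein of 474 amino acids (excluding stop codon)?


Each amino acid = 1 codon = 3 bp
bp = 474 * 3 = 1422 bp

1422 bp


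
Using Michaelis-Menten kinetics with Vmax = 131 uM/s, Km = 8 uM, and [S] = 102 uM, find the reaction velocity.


v = Vmax * [S] / (Km + [S])
v = 131 * 102 / (8 + 102)
v = 121.4727 uM/s

121.4727 uM/s


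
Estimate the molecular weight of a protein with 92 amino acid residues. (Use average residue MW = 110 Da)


MW = n_residues * 110 Da
MW = 92 * 110
MW = 10120 Da

10120 Da


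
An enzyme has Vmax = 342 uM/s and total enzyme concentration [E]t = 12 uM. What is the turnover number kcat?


kcat = Vmax / [E]t
kcat = 342 / 12
kcat = 28.5 s^-1

28.5 s^-1


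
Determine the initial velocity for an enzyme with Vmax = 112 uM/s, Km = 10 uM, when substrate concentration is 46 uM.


v = Vmax * [S] / (Km + [S])
v = 112 * 46 / (10 + 46)
v = 92.0 uM/s

92.0 uM/s


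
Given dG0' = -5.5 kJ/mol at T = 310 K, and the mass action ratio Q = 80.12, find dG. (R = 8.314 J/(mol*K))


dG = dG0' + RT * ln(Q) / 1000
dG = -5.5 + 8.314 * 310 * ln(80.12) / 1000
dG = 5.7978 kJ/mol

5.7978 kJ/mol


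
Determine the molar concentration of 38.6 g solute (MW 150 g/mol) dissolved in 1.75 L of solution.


C = (mass / MW) / volume
C = (38.6 / 150) / 1.75
C = 0.147 M

0.147 M


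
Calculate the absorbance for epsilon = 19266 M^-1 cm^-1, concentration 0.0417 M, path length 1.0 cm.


A = epsilon * c * l
A = 19266 * 0.0417 * 1.0
A = 803.3922

803.3922


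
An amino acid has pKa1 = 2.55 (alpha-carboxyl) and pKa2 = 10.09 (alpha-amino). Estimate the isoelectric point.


pI = (pKa1 + pKa2) / 2
pI = (2.55 + 10.09) / 2
pI = 6.32

6.32


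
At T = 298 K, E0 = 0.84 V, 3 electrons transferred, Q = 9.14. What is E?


E = E0 - (RT/nF) * ln(Q)
E = 0.84 - (8.314 * 298 / (3 * 96485)) * ln(9.14)
E = 0.8211 V

0.8211 V


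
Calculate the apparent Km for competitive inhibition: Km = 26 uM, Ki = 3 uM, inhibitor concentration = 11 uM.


Km_app = Km * (1 + [I]/Ki)
Km_app = 26 * (1 + 11/3)
Km_app = 121.3333 uM

121.3333 uM


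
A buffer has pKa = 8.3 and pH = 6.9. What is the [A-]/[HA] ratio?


[A-]/[HA] = 10^(pH - pKa)
= 10^(6.9 - 8.3)
= 0.0398

0.0398


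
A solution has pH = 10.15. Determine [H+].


[H+] = 10^(-pH)
[H+] = 10^(-10.15)
[H+] = 7.079e-11 M

7.079e-11 M


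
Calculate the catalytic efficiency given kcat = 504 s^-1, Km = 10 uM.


Catalytic efficiency = kcat / Km
= 504 / 10
= 50.4 uM^-1*s^-1

50.4 uM^-1*s^-1


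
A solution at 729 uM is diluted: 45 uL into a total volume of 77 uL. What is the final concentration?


C2 = C1 * V1 / V2
C2 = 729 * 45 / 77
C2 = 426.039 uM

426.039 uM


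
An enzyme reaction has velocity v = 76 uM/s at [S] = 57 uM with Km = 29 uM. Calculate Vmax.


Vmax = v * (Km + [S]) / [S]
Vmax = 76 * (29 + 57) / 57
Vmax = 114.6667 uM/s

114.6667 uM/s


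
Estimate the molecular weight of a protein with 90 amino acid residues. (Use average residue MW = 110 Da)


MW = n_residues * 110 Da
MW = 90 * 110
MW = 9900 Da

9900 Da


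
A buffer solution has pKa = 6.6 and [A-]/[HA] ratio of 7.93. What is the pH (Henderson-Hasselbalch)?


pH = pKa + log10([A-]/[HA])
pH = 6.6 + log10(7.93)
pH = 7.4993

7.4993


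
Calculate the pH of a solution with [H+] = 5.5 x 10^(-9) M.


pH = -log10([H+])
pH = -log10(5.5 x 10^(-9))
pH = 8.2596

8.2596


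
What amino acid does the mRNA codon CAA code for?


Standard genetic code lookup.
Codon CAA -> Gln

Gln


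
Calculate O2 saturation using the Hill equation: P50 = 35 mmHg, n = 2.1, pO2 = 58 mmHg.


Y = pO2^n / (P50^n + pO2^n)
Y = 58^2.1 / (35^2.1 + 58^2.1)
Y = 74.28%

74.28%


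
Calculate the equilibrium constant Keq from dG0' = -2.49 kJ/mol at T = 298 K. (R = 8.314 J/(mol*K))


Keq = exp(-dG0 * 1000 / (R * T))
Keq = exp(-(-2.49) * 1000 / (8.314 * 298))
Keq = 2.732

2.732


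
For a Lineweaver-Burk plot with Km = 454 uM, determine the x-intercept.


x-intercept = -1/Km
= -1/454
= -0.0022 1/uM

-0.0022 1/uM


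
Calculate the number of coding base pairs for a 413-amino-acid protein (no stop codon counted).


Each amino acid = 1 codon = 3 bp
bp = 413 * 3 = 1239 bp

1239 bp


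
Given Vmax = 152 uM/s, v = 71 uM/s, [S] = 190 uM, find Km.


Km = [S] * (Vmax - v) / v
Km = 190 * (152 - 71) / 71
Km = 216.7606 uM

216.7606 uM


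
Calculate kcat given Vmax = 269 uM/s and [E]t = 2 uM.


kcat = Vmax / [E]t
kcat = 269 / 2
kcat = 134.5 s^-1

134.5 s^-1


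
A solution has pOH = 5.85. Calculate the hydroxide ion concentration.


[OH-] = 10^(-pOH)
[OH-] = 10^(-5.85)
[OH-] = 1.413e-06 M

1.413e-06 M


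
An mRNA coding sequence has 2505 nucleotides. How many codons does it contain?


codons = nucleotides / 3
codons = 2505 / 3 = 835

835


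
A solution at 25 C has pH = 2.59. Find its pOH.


pOH = 14 - pH
pOH = 14 - 2.59
pOH = 11.41

11.41


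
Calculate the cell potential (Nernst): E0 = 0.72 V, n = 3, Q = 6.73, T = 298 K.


E = E0 - (RT/nF) * ln(Q)
E = 0.72 - (8.314 * 298 / (3 * 96485)) * ln(6.73)
E = 0.7037 V

0.7037 V


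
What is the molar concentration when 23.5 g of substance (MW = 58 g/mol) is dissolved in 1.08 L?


C = (mass / MW) / volume
C = (23.5 / 58) / 1.08
C = 0.3752 M

0.3752 M


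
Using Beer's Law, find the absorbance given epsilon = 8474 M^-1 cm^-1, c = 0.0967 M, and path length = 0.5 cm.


A = epsilon * c * l
A = 8474 * 0.0967 * 0.5
A = 409.7179

409.7179


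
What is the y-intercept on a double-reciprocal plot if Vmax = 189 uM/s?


y-intercept = 1/Vmax
= 1/189
= 0.0053 s/uM

0.0053 s/uM


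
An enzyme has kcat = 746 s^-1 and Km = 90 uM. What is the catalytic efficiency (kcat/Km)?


Catalytic efficiency = kcat / Km
= 746 / 90
= 8.2889 uM^-1*s^-1

8.2889 uM^-1*s^-1


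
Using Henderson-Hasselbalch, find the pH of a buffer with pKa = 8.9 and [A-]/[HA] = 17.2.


pH = pKa + log10([A-]/[HA])
pH = 8.9 + log10(17.2)
pH = 10.1355

10.1355


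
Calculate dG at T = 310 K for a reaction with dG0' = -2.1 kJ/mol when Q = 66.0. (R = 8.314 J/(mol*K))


dG = dG0' + RT * ln(Q) / 1000
dG = -2.1 + 8.314 * 310 * ln(66.0) / 1000
dG = 8.6982 kJ/mol

8.6982 kJ/mol


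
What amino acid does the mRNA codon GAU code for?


Standard genetic code lookup.
Codon GAU -> Asp

Asp


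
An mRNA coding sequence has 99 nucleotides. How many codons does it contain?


codons = nucleotides / 3
codons = 99 / 3 = 33

33


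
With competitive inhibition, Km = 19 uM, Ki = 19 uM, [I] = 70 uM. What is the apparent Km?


Km_app = Km * (1 + [I]/Ki)
Km_app = 19 * (1 + 70/19)
Km_app = 89.0 uM

89.0 uM


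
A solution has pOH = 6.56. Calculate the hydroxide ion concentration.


[OH-] = 10^(-pOH)
[OH-] = 10^(-6.56)
[OH-] = 2.754e-07 M

2.754e-07 M


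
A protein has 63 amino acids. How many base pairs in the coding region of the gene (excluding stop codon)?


Each amino acid = 1 codon = 3 bp
bp = 63 * 3 = 189 bp

189 bp


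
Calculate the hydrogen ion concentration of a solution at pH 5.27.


[H+] = 10^(-pH)
[H+] = 10^(-5.27)
[H+] = 5.370e-06 M

5.370e-06 M


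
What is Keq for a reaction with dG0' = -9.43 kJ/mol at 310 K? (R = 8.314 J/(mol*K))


Keq = exp(-dG0 * 1000 / (R * T))
Keq = exp(-(-9.43) * 1000 / (8.314 * 310))
Keq = 38.8152

38.8152


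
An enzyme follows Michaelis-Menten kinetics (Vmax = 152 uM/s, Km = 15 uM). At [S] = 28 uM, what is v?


v = Vmax * [S] / (Km + [S])
v = 152 * 28 / (15 + 28)
v = 98.9767 uM/s

98.9767 uM/s


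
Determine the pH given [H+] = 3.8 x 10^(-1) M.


pH = -log10([H+])
pH = -log10(3.8 x 10^(-1))
pH = 0.4202

0.4202


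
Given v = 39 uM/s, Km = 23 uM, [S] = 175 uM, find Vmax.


Vmax = v * (Km + [S]) / [S]
Vmax = 39 * (23 + 175) / 175
Vmax = 44.1257 uM/s

44.1257 uM/s


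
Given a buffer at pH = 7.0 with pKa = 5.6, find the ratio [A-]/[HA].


[A-]/[HA] = 10^(pH - pKa)
= 10^(7.0 - 5.6)
= 25.1189

25.1189


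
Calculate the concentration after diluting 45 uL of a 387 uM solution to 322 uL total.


C2 = C1 * V1 / V2
C2 = 387 * 45 / 322
C2 = 54.0839 uM

54.0839 uM


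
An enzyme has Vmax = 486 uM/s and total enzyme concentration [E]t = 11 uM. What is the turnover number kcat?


kcat = Vmax / [E]t
kcat = 486 / 11
kcat = 44.1818 s^-1

44.1818 s^-1


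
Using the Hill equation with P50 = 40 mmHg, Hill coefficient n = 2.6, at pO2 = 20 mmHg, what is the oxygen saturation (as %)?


Y = pO2^n / (P50^n + pO2^n)
Y = 20^2.6 / (40^2.6 + 20^2.6)
Y = 14.16%

14.16%


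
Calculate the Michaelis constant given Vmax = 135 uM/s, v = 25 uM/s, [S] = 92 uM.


Km = [S] * (Vmax - v) / v
Km = 92 * (135 - 25) / 25
Km = 404.8 uM

404.8 uM


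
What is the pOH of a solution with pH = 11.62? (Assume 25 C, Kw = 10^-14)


pOH = 14 - pH
pOH = 14 - 11.62
pOH = 2.38

2.38


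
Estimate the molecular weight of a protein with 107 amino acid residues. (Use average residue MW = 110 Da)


MW = n_residues * 110 Da
MW = 107 * 110
MW = 11770 Da

11770 Da


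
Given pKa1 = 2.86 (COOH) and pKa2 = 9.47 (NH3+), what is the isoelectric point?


pI = (pKa1 + pKa2) / 2
pI = (2.86 + 9.47) / 2
pI = 6.165

6.165


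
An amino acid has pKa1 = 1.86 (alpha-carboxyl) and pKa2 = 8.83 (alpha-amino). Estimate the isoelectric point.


pI = (pKa1 + pKa2) / 2
pI = (1.86 + 8.83) / 2
pI = 5.345

5.345


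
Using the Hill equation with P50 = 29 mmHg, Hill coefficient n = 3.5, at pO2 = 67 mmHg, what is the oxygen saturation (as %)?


Y = pO2^n / (P50^n + pO2^n)
Y = 67^3.5 / (29^3.5 + 67^3.5)
Y = 94.94%

94.94%


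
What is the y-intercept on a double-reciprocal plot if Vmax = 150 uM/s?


y-intercept = 1/Vmax
= 1/150
= 0.0067 s/uM

0.0067 s/uM


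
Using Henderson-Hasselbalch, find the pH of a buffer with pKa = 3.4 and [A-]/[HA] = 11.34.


pH = pKa + log10([A-]/[HA])
pH = 3.4 + log10(11.34)
pH = 4.4546

4.4546


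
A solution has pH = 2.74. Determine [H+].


[H+] = 10^(-pH)
[H+] = 10^(-2.74)
[H+] = 0.0018 M

0.0018 M


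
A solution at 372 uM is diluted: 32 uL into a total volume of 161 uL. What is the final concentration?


C2 = C1 * V1 / V2
C2 = 372 * 32 / 161
C2 = 73.9379 uM

73.9379 uM


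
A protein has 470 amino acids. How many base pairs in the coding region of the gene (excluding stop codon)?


Each amino acid = 1 codon = 3 bp
bp = 470 * 3 = 1410 bp

1410 bp


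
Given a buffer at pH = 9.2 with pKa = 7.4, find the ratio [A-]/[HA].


[A-]/[HA] = 10^(pH - pKa)
= 10^(9.2 - 7.4)
= 63.0957

63.0957


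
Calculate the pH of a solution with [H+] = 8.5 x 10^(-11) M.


pH = -log10([H+])
pH = -log10(8.5 x 10^(-11))
pH = 10.0706

10.0706


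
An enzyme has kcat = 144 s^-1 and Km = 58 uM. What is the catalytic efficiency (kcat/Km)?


Catalytic efficiency = kcat / Km
= 144 / 58
= 2.4828 uM^-1*s^-1

2.4828 uM^-1*s^-1


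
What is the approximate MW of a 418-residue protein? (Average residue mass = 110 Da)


MW = n_residues * 110 Da
MW = 418 * 110
MW = 45980 Da

45980 Da


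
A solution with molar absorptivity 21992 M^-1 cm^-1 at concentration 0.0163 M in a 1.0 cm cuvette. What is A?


A = epsilon * c * l
A = 21992 * 0.0163 * 1.0
A = 358.4696

358.4696


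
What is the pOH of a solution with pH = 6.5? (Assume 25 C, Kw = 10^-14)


pOH = 14 - pH
pOH = 14 - 6.5
pOH = 7.5

7.5


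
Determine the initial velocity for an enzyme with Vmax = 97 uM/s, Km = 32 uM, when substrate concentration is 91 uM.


v = Vmax * [S] / (Km + [S])
v = 97 * 91 / (32 + 91)
v = 71.7642 uM/s

71.7642 uM/s


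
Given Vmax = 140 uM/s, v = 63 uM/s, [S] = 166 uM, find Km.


Km = [S] * (Vmax - v) / v
Km = 166 * (140 - 63) / 63
Km = 202.8889 uM

202.8889 uM


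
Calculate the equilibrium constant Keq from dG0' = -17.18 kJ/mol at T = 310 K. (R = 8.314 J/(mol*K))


Keq = exp(-dG0 * 1000 / (R * T))
Keq = exp(-(-17.18) * 1000 / (8.314 * 310))
Keq = 785.0812

785.0812


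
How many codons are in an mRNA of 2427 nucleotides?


codons = nucleotides / 3
codons = 2427 / 3 = 809

809


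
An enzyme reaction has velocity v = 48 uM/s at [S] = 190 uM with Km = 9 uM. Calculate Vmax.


Vmax = v * (Km + [S]) / [S]
Vmax = 48 * (9 + 190) / 190
Vmax = 50.2737 uM/s

50.2737 uM/s


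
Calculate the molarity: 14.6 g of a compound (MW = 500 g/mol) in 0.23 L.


C = (mass / MW) / volume
C = (14.6 / 500) / 0.23
C = 0.127 M

0.127 M


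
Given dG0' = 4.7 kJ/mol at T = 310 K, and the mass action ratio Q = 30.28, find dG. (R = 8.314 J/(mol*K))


dG = dG0' + RT * ln(Q) / 1000
dG = 4.7 + 8.314 * 310 * ln(30.28) / 1000
dG = 13.49 kJ/mol

13.49 kJ/mol


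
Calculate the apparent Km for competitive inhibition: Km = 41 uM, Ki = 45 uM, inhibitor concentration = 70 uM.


Km_app = Km * (1 + [I]/Ki)
Km_app = 41 * (1 + 70/45)
Km_app = 104.7778 uM

104.7778 uM


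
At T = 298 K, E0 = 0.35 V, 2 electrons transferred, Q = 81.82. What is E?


E = E0 - (RT/nF) * ln(Q)
E = 0.35 - (8.314 * 298 / (2 * 96485)) * ln(81.82)
E = 0.2934 V

0.2934 V


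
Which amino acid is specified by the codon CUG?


Standard genetic code lookup.
Codon CUG -> Leu

Leu


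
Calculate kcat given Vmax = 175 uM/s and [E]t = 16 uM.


kcat = Vmax / [E]t
kcat = 175 / 16
kcat = 10.9375 s^-1

10.9375 s^-1


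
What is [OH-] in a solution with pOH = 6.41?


[OH-] = 10^(-pOH)
[OH-] = 10^(-6.41)
[OH-] = 3.890e-07 M

3.890e-07 M


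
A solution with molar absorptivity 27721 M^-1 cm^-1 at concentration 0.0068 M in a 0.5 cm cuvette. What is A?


A = epsilon * c * l
A = 27721 * 0.0068 * 0.5
A = 94.2514

94.2514


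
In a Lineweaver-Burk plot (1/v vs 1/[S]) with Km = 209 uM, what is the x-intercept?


x-intercept = -1/Km
= -1/209
= -0.0048 1/uM

-0.0048 1/uM


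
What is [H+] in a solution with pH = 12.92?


[H+] = 10^(-pH)
[H+] = 10^(-12.92)
[H+] = 1.202e-13 M

1.202e-13 M


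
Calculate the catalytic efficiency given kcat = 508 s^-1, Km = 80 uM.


Catalytic efficiency = kcat / Km
= 508 / 80
= 6.35 uM^-1*s^-1

6.35 uM^-1*s^-1


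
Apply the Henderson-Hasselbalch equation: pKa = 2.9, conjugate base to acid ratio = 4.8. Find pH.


pH = pKa + log10([A-]/[HA])
pH = 2.9 + log10(4.8)
pH = 3.5812

3.5812


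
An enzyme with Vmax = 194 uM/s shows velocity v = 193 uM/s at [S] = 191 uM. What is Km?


Km = [S] * (Vmax - v) / v
Km = 191 * (194 - 193) / 193
Km = 0.9896 uM

0.9896 uM


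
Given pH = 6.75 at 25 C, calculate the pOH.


pOH = 14 - pH
pOH = 14 - 6.75
pOH = 7.25

7.25


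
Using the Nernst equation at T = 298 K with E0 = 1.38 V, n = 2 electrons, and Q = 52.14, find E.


E = E0 - (RT/nF) * ln(Q)
E = 1.38 - (8.314 * 298 / (2 * 96485)) * ln(52.14)
E = 1.3292 V

1.3292 V


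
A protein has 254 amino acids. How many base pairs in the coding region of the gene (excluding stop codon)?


Each amino acid = 1 codon = 3 bp
bp = 254 * 3 = 762 bp

762 bp


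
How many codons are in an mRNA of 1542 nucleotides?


codons = nucleotides / 3
codons = 1542 / 3 = 514

514


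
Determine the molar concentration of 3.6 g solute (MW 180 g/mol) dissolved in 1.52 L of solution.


C = (mass / MW) / volume
C = (3.6 / 180) / 1.52
C = 0.0132 M

0.0132 M


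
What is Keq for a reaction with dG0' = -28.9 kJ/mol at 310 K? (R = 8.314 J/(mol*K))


Keq = exp(-dG0 * 1000 / (R * T))
Keq = exp(-(-28.9) * 1000 / (8.314 * 310))
Keq = 74095.5824

74095.5824


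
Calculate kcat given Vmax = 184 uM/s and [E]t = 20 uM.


kcat = Vmax / [E]t
kcat = 184 / 20
kcat = 9.2 s^-1

9.2 s^-1


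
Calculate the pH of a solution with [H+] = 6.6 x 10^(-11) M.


pH = -log10([H+])
pH = -log10(6.6 x 10^(-11))
pH = 10.1805

10.1805


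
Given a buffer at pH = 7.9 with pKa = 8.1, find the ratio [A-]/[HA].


[A-]/[HA] = 10^(pH - pKa)
= 10^(7.9 - 8.1)
= 0.631

0.631


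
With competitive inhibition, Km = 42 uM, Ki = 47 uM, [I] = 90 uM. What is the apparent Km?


Km_app = Km * (1 + [I]/Ki)
Km_app = 42 * (1 + 90/47)
Km_app = 122.4255 uM

122.4255 uM


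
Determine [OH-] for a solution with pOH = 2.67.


[OH-] = 10^(-pOH)
[OH-] = 10^(-2.67)
[OH-] = 0.0021 M

0.0021 M


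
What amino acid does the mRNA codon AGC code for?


Standard genetic code lookup.
Codon AGC -> Ser

Ser


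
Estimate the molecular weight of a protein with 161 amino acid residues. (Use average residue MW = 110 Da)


MW = n_residues * 110 Da
MW = 161 * 110
MW = 17710 Da

17710 Da


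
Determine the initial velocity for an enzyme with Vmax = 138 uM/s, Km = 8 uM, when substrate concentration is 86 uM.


v = Vmax * [S] / (Km + [S])
v = 138 * 86 / (8 + 86)
v = 126.2553 uM/s

126.2553 uM/s


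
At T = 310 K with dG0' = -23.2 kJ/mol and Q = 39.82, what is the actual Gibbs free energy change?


dG = dG0' + RT * ln(Q) / 1000
dG = -23.2 + 8.314 * 310 * ln(39.82) / 1000
dG = -13.7041 kJ/mol

-13.7041 kJ/mol


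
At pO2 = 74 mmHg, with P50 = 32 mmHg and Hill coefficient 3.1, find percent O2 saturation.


Y = pO2^n / (P50^n + pO2^n)
Y = 74^3.1 / (32^3.1 + 74^3.1)
Y = 93.08%

93.08%


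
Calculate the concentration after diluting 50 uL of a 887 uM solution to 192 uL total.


C2 = C1 * V1 / V2
C2 = 887 * 50 / 192
C2 = 230.9896 uM

230.9896 uM


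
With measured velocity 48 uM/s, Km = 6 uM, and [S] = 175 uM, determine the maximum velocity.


Vmax = v * (Km + [S]) / [S]
Vmax = 48 * (6 + 175) / 175
Vmax = 49.6457 uM/s

49.6457 uM/s


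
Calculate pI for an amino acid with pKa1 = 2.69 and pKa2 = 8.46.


pI = (pKa1 + pKa2) / 2
pI = (2.69 + 8.46) / 2
pI = 5.575

5.575


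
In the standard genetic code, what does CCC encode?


Standard genetic code lookup.
Codon CCC -> Pro

Pro


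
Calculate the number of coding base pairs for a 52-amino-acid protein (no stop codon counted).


Each amino acid = 1 codon = 3 bp
bp = 52 * 3 = 156 bp

156 bp


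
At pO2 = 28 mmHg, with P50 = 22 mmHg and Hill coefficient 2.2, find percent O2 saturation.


Y = pO2^n / (P50^n + pO2^n)
Y = 28^2.2 / (22^2.2 + 28^2.2)
Y = 62.96%

62.96%


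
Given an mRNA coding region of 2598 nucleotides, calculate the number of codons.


codons = nucleotides / 3
codons = 2598 / 3 = 866

866


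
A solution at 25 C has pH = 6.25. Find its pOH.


pOH = 14 - pH
pOH = 14 - 6.25
pOH = 7.75

7.75


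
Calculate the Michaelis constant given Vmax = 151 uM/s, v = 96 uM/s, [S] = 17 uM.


Km = [S] * (Vmax - v) / v
Km = 17 * (151 - 96) / 96
Km = 9.7396 uM

9.7396 uM


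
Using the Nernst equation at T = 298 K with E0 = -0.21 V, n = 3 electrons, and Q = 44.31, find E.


E = E0 - (RT/nF) * ln(Q)
E = -0.21 - (8.314 * 298 / (3 * 96485)) * ln(44.31)
E = -0.2425 V

-0.2425 V


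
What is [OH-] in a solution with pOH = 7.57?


[OH-] = 10^(-pOH)
[OH-] = 10^(-7.57)
[OH-] = 2.692e-08 M

2.692e-08 M


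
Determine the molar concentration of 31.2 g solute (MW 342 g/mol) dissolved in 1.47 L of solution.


C = (mass / MW) / volume
C = (31.2 / 342) / 1.47
C = 0.0621 M

0.0621 M


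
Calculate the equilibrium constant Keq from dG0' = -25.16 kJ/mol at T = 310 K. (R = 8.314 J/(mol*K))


Keq = exp(-dG0 * 1000 / (R * T))
Keq = exp(-(-25.16) * 1000 / (8.314 * 310))
Keq = 17361.3662

17361.3662


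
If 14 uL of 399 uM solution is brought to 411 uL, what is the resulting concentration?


C2 = C1 * V1 / V2
C2 = 399 * 14 / 411
C2 = 13.5912 uM

13.5912 uM


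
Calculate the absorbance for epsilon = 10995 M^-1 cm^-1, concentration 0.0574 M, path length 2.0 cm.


A = epsilon * c * l
A = 10995 * 0.0574 * 2.0
A = 1262.226

1262.226


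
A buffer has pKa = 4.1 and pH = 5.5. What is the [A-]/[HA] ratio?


[A-]/[HA] = 10^(pH - pKa)
= 10^(5.5 - 4.1)
= 25.1189

25.1189


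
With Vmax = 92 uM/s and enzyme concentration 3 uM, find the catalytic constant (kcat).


kcat = Vmax / [E]t
kcat = 92 / 3
kcat = 30.6667 s^-1

30.6667 s^-1


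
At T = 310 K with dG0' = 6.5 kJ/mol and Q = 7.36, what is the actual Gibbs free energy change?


dG = dG0' + RT * ln(Q) / 1000
dG = 6.5 + 8.314 * 310 * ln(7.36) / 1000
dG = 11.6445 kJ/mol

11.6445 kJ/mol


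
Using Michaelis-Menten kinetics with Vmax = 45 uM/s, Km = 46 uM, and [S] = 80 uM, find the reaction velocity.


v = Vmax * [S] / (Km + [S])
v = 45 * 80 / (46 + 80)
v = 28.5714 uM/s

28.5714 uM/s


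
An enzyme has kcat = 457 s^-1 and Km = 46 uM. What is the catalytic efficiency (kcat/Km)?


Catalytic efficiency = kcat / Km
= 457 / 46
= 9.9348 uM^-1*s^-1

9.9348 uM^-1*s^-1


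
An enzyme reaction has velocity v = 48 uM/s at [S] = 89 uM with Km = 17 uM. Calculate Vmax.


Vmax = v * (Km + [S]) / [S]
Vmax = 48 * (17 + 89) / 89
Vmax = 57.1685 uM/s

57.1685 uM/s


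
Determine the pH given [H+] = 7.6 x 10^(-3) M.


pH = -log10([H+])
pH = -log10(7.6 x 10^(-3))
pH = 2.1192

2.1192


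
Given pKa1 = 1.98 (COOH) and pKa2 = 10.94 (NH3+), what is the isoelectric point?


pI = (pKa1 + pKa2) / 2
pI = (1.98 + 10.94) / 2
pI = 6.46

6.46


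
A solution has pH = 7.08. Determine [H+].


[H+] = 10^(-pH)
[H+] = 10^(-7.08)
[H+] = 8.318e-08 M

8.318e-08 M


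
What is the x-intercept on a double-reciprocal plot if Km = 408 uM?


x-intercept = -1/Km
= -1/408
= -0.0025 1/uM

-0.0025 1/uM


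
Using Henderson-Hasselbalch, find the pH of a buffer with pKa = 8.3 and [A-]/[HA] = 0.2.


pH = pKa + log10([A-]/[HA])
pH = 8.3 + log10(0.2)
pH = 7.601

7.601


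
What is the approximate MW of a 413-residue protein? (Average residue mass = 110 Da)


MW = n_residues * 110 Da
MW = 413 * 110
MW = 45430 Da

45430 Da


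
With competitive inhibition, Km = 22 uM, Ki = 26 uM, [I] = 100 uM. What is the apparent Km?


Km_app = Km * (1 + [I]/Ki)
Km_app = 22 * (1 + 100/26)
Km_app = 106.6154 uM

106.6154 uM


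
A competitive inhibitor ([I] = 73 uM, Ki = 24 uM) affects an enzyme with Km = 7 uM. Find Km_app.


Km_app = Km * (1 + [I]/Ki)
Km_app = 7 * (1 + 73/24)
Km_app = 28.2917 uM

28.2917 uM


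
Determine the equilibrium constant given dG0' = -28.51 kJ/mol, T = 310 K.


Keq = exp(-dG0 * 1000 / (R * T))
Keq = exp(-(-28.51) * 1000 / (8.314 * 310))
Keq = 63690.6081

63690.6081


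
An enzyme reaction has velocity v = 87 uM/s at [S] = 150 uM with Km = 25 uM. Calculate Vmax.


Vmax = v * (Km + [S]) / [S]
Vmax = 87 * (25 + 150) / 150
Vmax = 101.5 uM/s

101.5 uM/s


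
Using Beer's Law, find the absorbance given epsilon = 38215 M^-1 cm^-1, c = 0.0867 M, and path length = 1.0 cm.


A = epsilon * c * l
A = 38215 * 0.0867 * 1.0
A = 3313.2405

3313.2405


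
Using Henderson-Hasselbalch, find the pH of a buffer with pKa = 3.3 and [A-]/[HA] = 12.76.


pH = pKa + log10([A-]/[HA])
pH = 3.3 + log10(12.76)
pH = 4.4059

4.4059


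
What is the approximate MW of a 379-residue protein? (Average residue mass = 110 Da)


MW = n_residues * 110 Da
MW = 379 * 110
MW = 41690 Da

41690 Da


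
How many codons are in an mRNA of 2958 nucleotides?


codons = nucleotides / 3
codons = 2958 / 3 = 986

986


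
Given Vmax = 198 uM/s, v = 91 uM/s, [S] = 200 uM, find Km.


Km = [S] * (Vmax - v) / v
Km = 200 * (198 - 91) / 91
Km = 235.1648 uM

235.1648 uM


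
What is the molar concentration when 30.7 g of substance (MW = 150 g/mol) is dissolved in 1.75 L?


C = (mass / MW) / volume
C = (30.7 / 150) / 1.75
C = 0.117 M

0.117 M


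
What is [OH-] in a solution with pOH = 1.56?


[OH-] = 10^(-pOH)
[OH-] = 10^(-1.56)
[OH-] = 0.0275 M

0.0275 M


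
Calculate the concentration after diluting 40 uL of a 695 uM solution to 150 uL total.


C2 = C1 * V1 / V2
C2 = 695 * 40 / 150
C2 = 185.3333 uM

185.3333 uM


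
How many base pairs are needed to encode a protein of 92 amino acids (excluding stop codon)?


Each amino acid = 1 codon = 3 bp
bp = 92 * 3 = 276 bp

276 bp


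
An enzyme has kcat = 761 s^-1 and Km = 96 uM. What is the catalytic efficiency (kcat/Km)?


Catalytic efficiency = kcat / Km
= 761 / 96
= 7.9271 uM^-1*s^-1

7.9271 uM^-1*s^-1


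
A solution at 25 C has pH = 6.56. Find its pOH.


pOH = 14 - pH
pOH = 14 - 6.56
pOH = 7.44

7.44


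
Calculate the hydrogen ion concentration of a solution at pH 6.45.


[H+] = 10^(-pH)
[H+] = 10^(-6.45)
[H+] = 3.548e-07 M

3.548e-07 M


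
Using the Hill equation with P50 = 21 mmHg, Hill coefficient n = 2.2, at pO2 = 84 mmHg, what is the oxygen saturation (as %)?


Y = pO2^n / (P50^n + pO2^n)
Y = 84^2.2 / (21^2.2 + 84^2.2)
Y = 95.48%

95.48%


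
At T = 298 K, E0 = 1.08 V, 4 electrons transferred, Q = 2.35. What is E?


E = E0 - (RT/nF) * ln(Q)
E = 1.08 - (8.314 * 298 / (4 * 96485)) * ln(2.35)
E = 1.0745 V

1.0745 V


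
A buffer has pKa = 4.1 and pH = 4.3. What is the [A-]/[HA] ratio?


[A-]/[HA] = 10^(pH - pKa)
= 10^(4.3 - 4.1)
= 1.5849

1.5849


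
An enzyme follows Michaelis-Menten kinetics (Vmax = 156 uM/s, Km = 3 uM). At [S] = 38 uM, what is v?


v = Vmax * [S] / (Km + [S])
v = 156 * 38 / (3 + 38)
v = 144.5854 uM/s

144.5854 uM/s


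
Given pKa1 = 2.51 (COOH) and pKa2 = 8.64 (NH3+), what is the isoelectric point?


pI = (pKa1 + pKa2) / 2
pI = (2.51 + 8.64) / 2
pI = 5.575

5.575


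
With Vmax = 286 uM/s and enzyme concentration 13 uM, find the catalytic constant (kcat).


kcat = Vmax / [E]t
kcat = 286 / 13
kcat = 22.0 s^-1

22.0 s^-1


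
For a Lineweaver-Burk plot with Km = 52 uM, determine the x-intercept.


x-intercept = -1/Km
= -1/52
= -0.0192 1/uM

-0.0192 1/uM


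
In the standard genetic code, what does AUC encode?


Standard genetic code lookup.
Codon AUC -> Ile

Ile
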